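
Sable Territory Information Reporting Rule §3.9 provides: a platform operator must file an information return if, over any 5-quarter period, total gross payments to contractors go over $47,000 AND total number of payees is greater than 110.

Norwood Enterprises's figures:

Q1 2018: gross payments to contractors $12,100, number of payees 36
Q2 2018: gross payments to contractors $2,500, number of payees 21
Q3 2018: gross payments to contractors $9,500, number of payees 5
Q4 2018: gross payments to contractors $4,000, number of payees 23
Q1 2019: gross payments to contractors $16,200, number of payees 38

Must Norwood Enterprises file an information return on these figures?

Total gross payments to contractors: $12,100 + $2,500 + $9,500 + $4,000 + $16,200 = $44,300 (≤ $47,000).
Total number of payees: 36 + 21 + 5 + 23 + 38 = 123 (> 110).
The test is 'and': the rule requires both, and at least one is not exceeded.

No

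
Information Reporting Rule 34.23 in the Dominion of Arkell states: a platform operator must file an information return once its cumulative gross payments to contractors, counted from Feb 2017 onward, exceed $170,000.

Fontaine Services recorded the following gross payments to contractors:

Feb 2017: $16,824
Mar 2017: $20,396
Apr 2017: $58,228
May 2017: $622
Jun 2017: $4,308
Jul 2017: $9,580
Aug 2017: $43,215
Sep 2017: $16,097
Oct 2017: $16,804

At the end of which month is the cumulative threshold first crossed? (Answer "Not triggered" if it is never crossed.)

Through Feb 2017: $16,824
Through Mar 2017: $37,220
Through Apr 2017: $95,448
Through May 2017: $96,070
Through Jun 2017: $100,378
Through Jul 2017: $109,958
Through Aug 2017: $153,173
Through Sep 2017: $169,270
Through Oct 2017: $186,074 ← exceeds threshold

Oct 2017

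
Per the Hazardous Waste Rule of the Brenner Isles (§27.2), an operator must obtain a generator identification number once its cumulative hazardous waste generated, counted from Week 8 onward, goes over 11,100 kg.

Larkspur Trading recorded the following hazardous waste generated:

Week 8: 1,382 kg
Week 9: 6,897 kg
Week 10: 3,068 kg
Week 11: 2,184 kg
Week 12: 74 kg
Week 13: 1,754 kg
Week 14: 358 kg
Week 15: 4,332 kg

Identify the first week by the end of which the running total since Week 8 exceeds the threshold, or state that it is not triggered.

Through Week 8: 1,382 kg
Through Week 9: 8,279 kg
Through Week 10: 11,347 kg ← exceeds threshold

Week 10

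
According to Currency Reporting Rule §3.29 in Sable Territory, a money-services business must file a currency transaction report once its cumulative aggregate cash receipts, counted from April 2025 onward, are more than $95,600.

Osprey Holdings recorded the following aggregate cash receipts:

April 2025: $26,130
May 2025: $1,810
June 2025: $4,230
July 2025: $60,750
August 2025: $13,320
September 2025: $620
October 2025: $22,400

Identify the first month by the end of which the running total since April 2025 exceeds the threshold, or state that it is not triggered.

August 2025

Through April 2025: $26,130
Through May 2025: $27,940
Through June 2025: $32,170
Through July 2025: $92,920
Through August 2025: $106,240 ← exceeds threshold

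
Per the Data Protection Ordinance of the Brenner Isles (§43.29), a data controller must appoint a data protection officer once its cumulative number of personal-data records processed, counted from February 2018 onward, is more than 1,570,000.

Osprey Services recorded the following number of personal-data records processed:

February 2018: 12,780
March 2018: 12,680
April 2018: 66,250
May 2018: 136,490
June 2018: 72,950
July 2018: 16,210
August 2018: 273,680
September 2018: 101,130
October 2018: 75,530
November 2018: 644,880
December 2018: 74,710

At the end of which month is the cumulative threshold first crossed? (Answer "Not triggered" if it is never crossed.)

Through February 2018: 12,780
Through March 2018: 25,460
Through April 2018: 91,710
Through May 2018: 228,200
Through June 2018: 301,150
Through July 2018: 317,360
Through August 2018: 591,040
Through September 2018: 692,170
Through October 2018: 767,700
Through November 2018: 1,412,580
Through December 2018: 1,487,290
Final cumulative total 1,487,290 ≤ 1,570,000; the threshold is never exceeded.

Not triggered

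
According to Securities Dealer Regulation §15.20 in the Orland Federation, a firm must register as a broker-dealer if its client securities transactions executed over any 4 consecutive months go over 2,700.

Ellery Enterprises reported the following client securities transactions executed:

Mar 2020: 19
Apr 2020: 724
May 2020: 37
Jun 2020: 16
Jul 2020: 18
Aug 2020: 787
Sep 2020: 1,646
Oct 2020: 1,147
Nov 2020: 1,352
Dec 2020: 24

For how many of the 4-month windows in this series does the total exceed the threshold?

3

Mar 2020–Jun 2020: 19 + 724 + 37 + 16 = 796 (under)
Apr 2020–Jul 2020: 724 + 37 + 16 + 18 = 795 (under)
May 2020–Aug 2020: 37 + 16 + 18 + 787 = 858 (under)
Jun 2020–Sep 2020: 16 + 18 + 787 + 1,646 = 2,467 (under)
Jul 2020–Oct 2020: 18 + 787 + 1,646 + 1,147 = 3,598 (over)
Aug 2020–Nov 2020: 787 + 1,646 + 1,147 + 1,352 = 4,932 (over)
Sep 2020–Dec 2020: 1,646 + 1,147 + 1,352 + 24 = 4,169 (over)
3 windows exceed the threshold.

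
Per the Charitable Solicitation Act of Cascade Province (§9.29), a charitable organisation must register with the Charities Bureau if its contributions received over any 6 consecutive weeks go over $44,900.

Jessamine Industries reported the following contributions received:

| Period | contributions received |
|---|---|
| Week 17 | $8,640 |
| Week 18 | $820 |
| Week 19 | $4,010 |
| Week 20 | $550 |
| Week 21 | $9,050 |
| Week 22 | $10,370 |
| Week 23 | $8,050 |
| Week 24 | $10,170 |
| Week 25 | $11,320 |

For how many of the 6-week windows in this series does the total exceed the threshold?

Week 17–Week 22: $8,640 + $820 + $4,010 + $550 + $9,050 + $10,370 = $33,440 (under)
Week 18–Week 23: $820 + $4,010 + $550 + $9,050 + $10,370 + $8,050 = $32,850 (under)
Week 19–Week 24: $4,010 + $550 + $9,050 + $10,370 + $8,050 + $10,170 = $42,200 (under)
Week 20–Week 25: $550 + $9,050 + $10,370 + $8,050 + $10,170 + $11,320 = $49,510 (over)
1 window exceeds the threshold.

1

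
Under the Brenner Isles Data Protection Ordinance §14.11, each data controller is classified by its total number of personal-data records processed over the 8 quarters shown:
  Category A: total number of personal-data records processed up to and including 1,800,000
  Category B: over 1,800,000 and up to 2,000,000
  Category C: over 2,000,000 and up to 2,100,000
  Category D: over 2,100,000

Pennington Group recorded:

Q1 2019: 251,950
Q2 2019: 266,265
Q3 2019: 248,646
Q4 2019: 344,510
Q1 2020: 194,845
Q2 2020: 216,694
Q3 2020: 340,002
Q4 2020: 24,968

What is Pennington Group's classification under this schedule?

Total number of personal-data records processed: 251,950 + 266,265 + 248,646 + 344,510 + 194,845 + 216,694 + 340,002 + 24,968 = 1,887,880.
1,800,000 < 1,887,880 ≤ 2,000,000, so Category B applies.

Category B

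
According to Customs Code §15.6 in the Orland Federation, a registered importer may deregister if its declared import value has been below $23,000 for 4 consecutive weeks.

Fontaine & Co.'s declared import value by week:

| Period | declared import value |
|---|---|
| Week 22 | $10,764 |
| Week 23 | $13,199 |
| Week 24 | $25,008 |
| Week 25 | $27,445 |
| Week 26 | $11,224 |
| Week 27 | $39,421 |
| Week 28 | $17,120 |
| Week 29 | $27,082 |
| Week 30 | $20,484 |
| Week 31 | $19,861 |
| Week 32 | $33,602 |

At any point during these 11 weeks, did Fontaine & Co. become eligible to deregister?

No

Weeks below $23,000: Week 22, Week 23, Week 26, Week 28, Week 30, Week 31.
Longest run of consecutive weeks below the threshold: 2.
2 < 4, so Fontaine & Co. never became eligible.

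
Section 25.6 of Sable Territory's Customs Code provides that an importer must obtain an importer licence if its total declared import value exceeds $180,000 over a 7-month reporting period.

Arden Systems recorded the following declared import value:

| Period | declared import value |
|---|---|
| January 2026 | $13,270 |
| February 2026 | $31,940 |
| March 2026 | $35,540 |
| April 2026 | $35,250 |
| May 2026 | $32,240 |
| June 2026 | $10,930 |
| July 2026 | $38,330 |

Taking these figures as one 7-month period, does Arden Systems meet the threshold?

Total declared import value: $13,270 + $31,940 + $35,540 + $35,250 + $32,240 + $10,930 + $38,330 = $197,500.
$197,500 > $180,000, so the threshold is exceeded.

Yes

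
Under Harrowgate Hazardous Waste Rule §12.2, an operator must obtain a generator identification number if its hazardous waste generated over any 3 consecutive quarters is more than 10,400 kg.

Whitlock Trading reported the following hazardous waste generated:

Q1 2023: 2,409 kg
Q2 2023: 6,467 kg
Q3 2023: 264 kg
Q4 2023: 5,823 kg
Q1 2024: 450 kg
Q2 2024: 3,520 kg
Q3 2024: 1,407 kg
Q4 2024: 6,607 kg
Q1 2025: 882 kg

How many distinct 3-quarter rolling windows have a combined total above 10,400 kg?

Q1 2023–Q3 2023: 2,409 kg + 6,467 kg + 264 kg = 9,140 kg (under)
Q2 2023–Q4 2023: 6,467 kg + 264 kg + 5,823 kg = 12,554 kg (over)
Q3 2023–Q1 2024: 264 kg + 5,823 kg + 450 kg = 6,537 kg (under)
Q4 2023–Q2 2024: 5,823 kg + 450 kg + 3,520 kg = 9,793 kg (under)
Q1 2024–Q3 2024: 450 kg + 3,520 kg + 1,407 kg = 5,377 kg (under)
Q2 2024–Q4 2024: 3,520 kg + 1,407 kg + 6,607 kg = 11,534 kg (over)
Q3 2024–Q1 2025: 1,407 kg + 6,607 kg + 882 kg = 8,896 kg (under)
2 windows exceed the threshold.

2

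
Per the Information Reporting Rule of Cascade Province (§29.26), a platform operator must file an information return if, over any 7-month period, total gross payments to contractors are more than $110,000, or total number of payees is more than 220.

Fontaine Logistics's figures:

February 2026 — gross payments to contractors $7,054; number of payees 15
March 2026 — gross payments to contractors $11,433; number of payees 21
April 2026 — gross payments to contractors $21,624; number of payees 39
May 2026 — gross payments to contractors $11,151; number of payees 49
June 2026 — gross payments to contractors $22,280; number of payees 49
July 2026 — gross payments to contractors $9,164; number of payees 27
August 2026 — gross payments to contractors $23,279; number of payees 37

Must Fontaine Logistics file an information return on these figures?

Yes

Total gross payments to contractors: $7,054 + $11,433 + $21,624 + $11,151 + $22,280 + $9,164 + $23,279 = $105,985 (≤ $110,000).
Total number of payees: 15 + 21 + 39 + 49 + 49 + 27 + 37 = 237 (> 220).
The test is 'or': at least one threshold is exceeded.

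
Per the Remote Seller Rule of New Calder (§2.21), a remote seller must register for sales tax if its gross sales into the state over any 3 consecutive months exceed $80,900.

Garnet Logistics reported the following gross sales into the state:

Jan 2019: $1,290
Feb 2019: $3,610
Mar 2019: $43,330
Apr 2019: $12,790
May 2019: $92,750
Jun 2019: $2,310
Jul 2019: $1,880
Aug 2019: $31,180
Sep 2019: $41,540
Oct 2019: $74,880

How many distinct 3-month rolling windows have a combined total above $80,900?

Jan 2019–Mar 2019: $1,290 + $3,610 + $43,330 = $48,230 (under)
Feb 2019–Apr 2019: $3,610 + $43,330 + $12,790 = $59,730 (under)
Mar 2019–May 2019: $43,330 + $12,790 + $92,750 = $148,870 (over)
Apr 2019–Jun 2019: $12,790 + $92,750 + $2,310 = $107,850 (over)
May 2019–Jul 2019: $92,750 + $2,310 + $1,880 = $96,940 (over)
Jun 2019–Aug 2019: $2,310 + $1,880 + $31,180 = $35,370 (under)
Jul 2019–Sep 2019: $1,880 + $31,180 + $41,540 = $74,600 (under)
Aug 2019–Oct 2019: $31,180 + $41,540 + $74,880 = $147,600 (over)
4 windows exceed the threshold.

4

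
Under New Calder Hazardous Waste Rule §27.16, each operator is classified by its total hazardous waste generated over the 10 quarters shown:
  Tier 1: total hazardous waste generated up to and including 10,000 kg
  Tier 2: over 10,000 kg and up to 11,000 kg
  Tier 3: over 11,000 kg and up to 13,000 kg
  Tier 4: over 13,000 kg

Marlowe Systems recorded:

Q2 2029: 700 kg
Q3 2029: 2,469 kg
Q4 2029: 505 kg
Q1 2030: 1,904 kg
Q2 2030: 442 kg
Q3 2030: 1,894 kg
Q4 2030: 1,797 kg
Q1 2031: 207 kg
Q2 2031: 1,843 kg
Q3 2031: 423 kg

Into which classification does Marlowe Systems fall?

Total hazardous waste generated: 700 kg + 2,469 kg + 505 kg + 1,904 kg + 442 kg + 1,894 kg + 1,797 kg + 207 kg + 1,843 kg + 423 kg = 12,184 kg.
11,000 kg < 12,184 kg ≤ 13,000 kg, so Tier 3 applies.

Tier 3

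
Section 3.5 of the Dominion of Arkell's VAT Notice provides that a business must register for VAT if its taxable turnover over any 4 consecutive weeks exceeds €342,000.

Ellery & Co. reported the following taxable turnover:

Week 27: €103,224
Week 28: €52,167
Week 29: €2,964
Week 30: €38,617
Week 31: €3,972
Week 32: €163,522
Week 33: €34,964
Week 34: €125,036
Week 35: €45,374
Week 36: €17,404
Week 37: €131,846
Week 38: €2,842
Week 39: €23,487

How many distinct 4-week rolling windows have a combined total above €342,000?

1

Week 27–Week 30: €103,224 + €52,167 + €2,964 + €38,617 = €196,972 (under)
Week 28–Week 31: €52,167 + €2,964 + €38,617 + €3,972 = €97,720 (under)
Week 29–Week 32: €2,964 + €38,617 + €3,972 + €163,522 = €209,075 (under)
Week 30–Week 33: €38,617 + €3,972 + €163,522 + €34,964 = €241,075 (under)
Week 31–Week 34: €3,972 + €163,522 + €34,964 + €125,036 = €327,494 (under)
Week 32–Week 35: €163,522 + €34,964 + €125,036 + €45,374 = €368,896 (over)
Week 33–Week 36: €34,964 + €125,036 + €45,374 + €17,404 = €222,778 (under)
Week 34–Week 37: €125,036 + €45,374 + €17,404 + €131,846 = €319,660 (under)
Week 35–Week 38: €45,374 + €17,404 + €131,846 + €2,842 = €197,466 (under)
Week 36–Week 39: €17,404 + €131,846 + €2,842 + €23,487 = €175,579 (under)
1 window exceeds the threshold.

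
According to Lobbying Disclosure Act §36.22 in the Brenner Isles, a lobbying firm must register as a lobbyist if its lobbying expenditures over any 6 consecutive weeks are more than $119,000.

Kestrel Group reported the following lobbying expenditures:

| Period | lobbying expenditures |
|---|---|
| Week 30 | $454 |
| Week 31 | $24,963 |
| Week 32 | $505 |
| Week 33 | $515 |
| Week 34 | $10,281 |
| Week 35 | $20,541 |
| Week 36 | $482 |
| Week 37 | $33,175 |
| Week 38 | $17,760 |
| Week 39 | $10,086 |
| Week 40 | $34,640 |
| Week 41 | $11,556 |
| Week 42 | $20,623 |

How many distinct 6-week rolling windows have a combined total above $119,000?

Week 30–Week 35: $454 + $24,963 + $505 + $515 + $10,281 + $20,541 = $57,259 (under)
Week 31–Week 36: $24,963 + $505 + $515 + $10,281 + $20,541 + $482 = $57,287 (under)
Week 32–Week 37: $505 + $515 + $10,281 + $20,541 + $482 + $33,175 = $65,499 (under)
Week 33–Week 38: $515 + $10,281 + $20,541 + $482 + $33,175 + $17,760 = $82,754 (under)
Week 34–Week 39: $10,281 + $20,541 + $482 + $33,175 + $17,760 + $10,086 = $92,325 (under)
Week 35–Week 40: $20,541 + $482 + $33,175 + $17,760 + $10,086 + $34,640 = $116,684 (under)
Week 36–Week 41: $482 + $33,175 + $17,760 + $10,086 + $34,640 + $11,556 = $107,699 (under)
Week 37–Week 42: $33,175 + $17,760 + $10,086 + $34,640 + $11,556 + $20,623 = $127,840 (over)
1 window exceeds the threshold.

1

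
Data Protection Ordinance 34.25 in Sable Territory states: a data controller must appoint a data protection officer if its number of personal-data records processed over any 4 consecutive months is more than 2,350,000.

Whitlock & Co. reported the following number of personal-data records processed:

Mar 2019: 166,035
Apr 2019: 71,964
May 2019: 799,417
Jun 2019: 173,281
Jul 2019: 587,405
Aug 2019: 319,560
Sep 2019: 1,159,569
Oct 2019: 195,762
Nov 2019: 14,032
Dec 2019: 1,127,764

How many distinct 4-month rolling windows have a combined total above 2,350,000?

Mar 2019–Jun 2019: 166,035 + 71,964 + 799,417 + 173,281 = 1,210,697 (under)
Apr 2019–Jul 2019: 71,964 + 799,417 + 173,281 + 587,405 = 1,632,067 (under)
May 2019–Aug 2019: 799,417 + 173,281 + 587,405 + 319,560 = 1,879,663 (under)
Jun 2019–Sep 2019: 173,281 + 587,405 + 319,560 + 1,159,569 = 2,239,815 (under)
Jul 2019–Oct 2019: 587,405 + 319,560 + 1,159,569 + 195,762 = 2,262,296 (under)
Aug 2019–Nov 2019: 319,560 + 1,159,569 + 195,762 + 14,032 = 1,688,923 (under)
Sep 2019–Dec 2019: 1,159,569 + 195,762 + 14,032 + 1,127,764 = 2,497,127 (over)
1 window exceeds the threshold.

1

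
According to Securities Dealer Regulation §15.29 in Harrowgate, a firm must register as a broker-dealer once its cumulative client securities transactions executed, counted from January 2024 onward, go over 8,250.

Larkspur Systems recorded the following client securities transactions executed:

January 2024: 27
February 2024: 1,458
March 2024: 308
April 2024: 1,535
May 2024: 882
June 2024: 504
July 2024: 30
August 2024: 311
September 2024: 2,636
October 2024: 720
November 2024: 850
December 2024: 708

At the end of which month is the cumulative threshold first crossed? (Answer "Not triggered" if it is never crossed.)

Through January 2024: 27
Through February 2024: 1,485
Through March 2024: 1,793
Through April 2024: 3,328
Through May 2024: 4,210
Through June 2024: 4,714
Through July 2024: 4,744
Through August 2024: 5,055
Through September 2024: 7,691
Through October 2024: 8,411 ← exceeds threshold

October 2024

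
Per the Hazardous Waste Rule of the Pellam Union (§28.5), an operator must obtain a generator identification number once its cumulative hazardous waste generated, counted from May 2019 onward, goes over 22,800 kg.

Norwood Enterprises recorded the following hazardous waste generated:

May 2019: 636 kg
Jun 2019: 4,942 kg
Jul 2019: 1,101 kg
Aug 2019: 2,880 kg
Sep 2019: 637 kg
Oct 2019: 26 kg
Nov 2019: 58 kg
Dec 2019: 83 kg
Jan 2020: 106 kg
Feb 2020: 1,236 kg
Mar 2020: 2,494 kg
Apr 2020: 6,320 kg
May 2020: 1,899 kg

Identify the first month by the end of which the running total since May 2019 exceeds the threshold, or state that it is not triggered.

Through May 2019: 636 kg
Through Jun 2019: 5,578 kg
Through Jul 2019: 6,679 kg
Through Aug 2019: 9,559 kg
Through Sep 2019: 10,196 kg
Through Oct 2019: 10,222 kg
Through Nov 2019: 10,280 kg
Through Dec 2019: 10,363 kg
Through Jan 2020: 10,469 kg
Through Feb 2020: 11,705 kg
Through Mar 2020: 14,199 kg
Through Apr 2020: 20,519 kg
Through May 2020: 22,418 kg
Final cumulative total 22,418 kg ≤ 22,800 kg; the threshold is never exceeded.

Not triggered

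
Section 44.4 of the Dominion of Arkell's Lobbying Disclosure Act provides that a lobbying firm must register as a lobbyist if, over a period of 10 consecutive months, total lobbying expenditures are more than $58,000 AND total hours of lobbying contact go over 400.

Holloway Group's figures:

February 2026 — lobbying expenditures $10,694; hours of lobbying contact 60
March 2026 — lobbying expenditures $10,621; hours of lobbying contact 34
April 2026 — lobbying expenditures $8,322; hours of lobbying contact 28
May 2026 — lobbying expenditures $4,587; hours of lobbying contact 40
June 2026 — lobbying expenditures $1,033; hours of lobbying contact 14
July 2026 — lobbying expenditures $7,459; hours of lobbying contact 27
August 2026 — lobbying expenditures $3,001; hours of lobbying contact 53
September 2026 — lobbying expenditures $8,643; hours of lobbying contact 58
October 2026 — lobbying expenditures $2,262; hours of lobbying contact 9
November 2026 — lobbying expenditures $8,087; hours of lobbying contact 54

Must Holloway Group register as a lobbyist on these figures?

No

Total lobbying expenditures: $10,694 + $10,621 + $8,322 + $4,587 + $1,033 + $7,459 + $3,001 + $8,643 + $2,262 + $8,087 = $64,709 (> $58,000).
Total hours of lobbying contact: 60 + 34 + 28 + 40 + 14 + 27 + 53 + 58 + 9 + 54 = 377 (≤ 400).
The test is 'and': the rule requires both, and at least one is not exceeded.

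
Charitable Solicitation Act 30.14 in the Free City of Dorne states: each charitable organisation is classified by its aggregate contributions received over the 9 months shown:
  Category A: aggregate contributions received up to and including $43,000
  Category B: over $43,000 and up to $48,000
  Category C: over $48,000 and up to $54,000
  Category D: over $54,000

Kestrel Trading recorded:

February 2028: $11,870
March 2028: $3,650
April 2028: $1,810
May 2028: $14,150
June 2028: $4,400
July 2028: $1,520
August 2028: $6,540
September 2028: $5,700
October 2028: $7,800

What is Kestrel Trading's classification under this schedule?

Category D

Aggregate contributions received: $11,870 + $3,650 + $1,810 + $14,150 + $4,400 + $1,520 + $6,540 + $5,700 + $7,800 = $57,440.
$57,440 > $54,000, so Category D applies.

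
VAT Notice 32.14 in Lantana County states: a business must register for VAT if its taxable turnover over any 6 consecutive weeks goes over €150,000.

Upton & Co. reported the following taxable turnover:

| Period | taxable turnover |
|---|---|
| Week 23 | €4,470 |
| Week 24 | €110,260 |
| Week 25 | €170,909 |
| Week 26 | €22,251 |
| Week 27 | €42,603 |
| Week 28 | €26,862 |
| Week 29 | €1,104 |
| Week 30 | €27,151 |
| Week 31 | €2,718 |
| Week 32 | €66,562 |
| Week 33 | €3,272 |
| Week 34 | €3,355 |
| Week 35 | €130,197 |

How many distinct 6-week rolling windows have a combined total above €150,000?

Week 23–Week 28: €4,470 + €110,260 + €170,909 + €22,251 + €42,603 + €26,862 = €377,355 (over)
Week 24–Week 29: €110,260 + €170,909 + €22,251 + €42,603 + €26,862 + €1,104 = €373,989 (over)
Week 25–Week 30: €170,909 + €22,251 + €42,603 + €26,862 + €1,104 + €27,151 = €290,880 (over)
Week 26–Week 31: €22,251 + €42,603 + €26,862 + €1,104 + €27,151 + €2,718 = €122,689 (under)
Week 27–Week 32: €42,603 + €26,862 + €1,104 + €27,151 + €2,718 + €66,562 = €167,000 (over)
Week 28–Week 33: €26,862 + €1,104 + €27,151 + €2,718 + €66,562 + €3,272 = €127,669 (under)
Week 29–Week 34: €1,104 + €27,151 + €2,718 + €66,562 + €3,272 + €3,355 = €104,162 (under)
Week 30–Week 35: €27,151 + €2,718 + €66,562 + €3,272 + €3,355 + €130,197 = €233,255 (over)
5 windows exceed the threshold.

5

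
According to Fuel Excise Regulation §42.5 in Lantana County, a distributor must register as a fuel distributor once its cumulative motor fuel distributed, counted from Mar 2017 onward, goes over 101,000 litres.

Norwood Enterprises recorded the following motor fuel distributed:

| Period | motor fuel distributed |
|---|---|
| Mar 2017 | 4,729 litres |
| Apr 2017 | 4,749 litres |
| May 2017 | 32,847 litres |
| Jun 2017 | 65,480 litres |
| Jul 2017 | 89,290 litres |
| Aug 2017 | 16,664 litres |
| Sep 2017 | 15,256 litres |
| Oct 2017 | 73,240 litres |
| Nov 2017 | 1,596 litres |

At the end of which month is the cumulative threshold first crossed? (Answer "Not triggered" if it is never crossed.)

Jun 2017

Through Mar 2017: 4,729 litres
Through Apr 2017: 9,478 litres
Through May 2017: 42,325 litres
Through Jun 2017: 107,805 litres ← exceeds threshold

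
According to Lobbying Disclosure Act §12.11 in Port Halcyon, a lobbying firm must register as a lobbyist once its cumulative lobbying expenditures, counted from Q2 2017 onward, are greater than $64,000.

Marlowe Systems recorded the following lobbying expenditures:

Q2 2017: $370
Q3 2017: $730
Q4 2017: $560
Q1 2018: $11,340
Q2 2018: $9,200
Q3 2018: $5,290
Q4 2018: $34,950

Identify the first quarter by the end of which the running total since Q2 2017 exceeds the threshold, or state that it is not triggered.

Not triggered

Through Q2 2017: $370
Through Q3 2017: $1,100
Through Q4 2017: $1,660
Through Q1 2018: $13,000
Through Q2 2018: $22,200
Through Q3 2018: $27,490
Through Q4 2018: $62,440
Final cumulative total $62,440 ≤ $64,000; the threshold is never exceeded.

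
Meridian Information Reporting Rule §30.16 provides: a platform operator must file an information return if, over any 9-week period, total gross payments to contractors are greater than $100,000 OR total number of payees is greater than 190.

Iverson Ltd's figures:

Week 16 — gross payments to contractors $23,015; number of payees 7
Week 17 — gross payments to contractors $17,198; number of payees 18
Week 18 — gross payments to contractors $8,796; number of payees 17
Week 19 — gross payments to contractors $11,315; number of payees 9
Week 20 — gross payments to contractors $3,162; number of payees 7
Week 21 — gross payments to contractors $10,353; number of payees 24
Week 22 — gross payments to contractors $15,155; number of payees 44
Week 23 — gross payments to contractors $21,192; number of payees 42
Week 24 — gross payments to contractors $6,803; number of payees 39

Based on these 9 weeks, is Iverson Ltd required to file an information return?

Yes

Total gross payments to contractors: $23,015 + $17,198 + $8,796 + $11,315 + $3,162 + $10,353 + $15,155 + $21,192 + $6,803 = $116,989 (> $100,000).
Total number of payees: 7 + 18 + 17 + 9 + 7 + 24 + 44 + 42 + 39 = 207 (> 190).
The test is 'or': at least one threshold is exceeded.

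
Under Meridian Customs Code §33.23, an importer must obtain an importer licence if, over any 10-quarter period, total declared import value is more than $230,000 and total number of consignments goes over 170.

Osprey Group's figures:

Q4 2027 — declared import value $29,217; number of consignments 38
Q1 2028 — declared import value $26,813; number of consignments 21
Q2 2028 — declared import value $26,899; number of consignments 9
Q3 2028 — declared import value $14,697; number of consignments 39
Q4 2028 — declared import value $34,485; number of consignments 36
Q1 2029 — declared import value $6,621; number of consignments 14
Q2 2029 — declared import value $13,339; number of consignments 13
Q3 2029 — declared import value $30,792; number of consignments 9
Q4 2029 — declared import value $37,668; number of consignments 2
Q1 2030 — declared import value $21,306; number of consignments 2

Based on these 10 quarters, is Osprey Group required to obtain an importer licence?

Yes

Total declared import value: $29,217 + $26,813 + $26,899 + $14,697 + $34,485 + $6,621 + $13,339 + $30,792 + $37,668 + $21,306 = $241,837 (> $230,000).
Total number of consignments: 38 + 21 + 9 + 39 + 36 + 14 + 13 + 9 + 2 + 2 = 183 (> 170).
The test is 'and': both thresholds are exceeded.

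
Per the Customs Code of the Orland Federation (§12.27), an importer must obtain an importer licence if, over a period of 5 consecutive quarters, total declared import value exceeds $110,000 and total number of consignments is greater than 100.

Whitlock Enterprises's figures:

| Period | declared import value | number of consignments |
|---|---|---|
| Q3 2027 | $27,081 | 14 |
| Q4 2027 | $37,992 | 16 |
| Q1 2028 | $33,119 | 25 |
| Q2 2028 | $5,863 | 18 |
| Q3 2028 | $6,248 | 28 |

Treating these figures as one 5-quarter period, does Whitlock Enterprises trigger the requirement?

Yes

Total declared import value: $27,081 + $37,992 + $33,119 + $5,863 + $6,248 = $110,303 (> $110,000).
Total number of consignments: 14 + 16 + 25 + 18 + 28 = 101 (> 100).
The test is 'and': both thresholds are exceeded.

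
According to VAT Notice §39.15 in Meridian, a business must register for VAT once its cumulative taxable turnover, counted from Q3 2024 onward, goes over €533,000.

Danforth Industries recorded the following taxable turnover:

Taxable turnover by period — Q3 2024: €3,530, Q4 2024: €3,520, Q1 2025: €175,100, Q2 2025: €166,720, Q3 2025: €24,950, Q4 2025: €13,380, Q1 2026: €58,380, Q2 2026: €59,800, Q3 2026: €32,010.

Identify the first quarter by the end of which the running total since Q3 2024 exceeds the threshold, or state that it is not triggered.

Through Q3 2024: €3,530
Through Q4 2024: €7,050
Through Q1 2025: €182,150
Through Q2 2025: €348,870
Through Q3 2025: €373,820
Through Q4 2025: €387,200
Through Q1 2026: €445,580
Through Q2 2026: €505,380
Through Q3 2026: €537,390 ← exceeds threshold

Q3 2026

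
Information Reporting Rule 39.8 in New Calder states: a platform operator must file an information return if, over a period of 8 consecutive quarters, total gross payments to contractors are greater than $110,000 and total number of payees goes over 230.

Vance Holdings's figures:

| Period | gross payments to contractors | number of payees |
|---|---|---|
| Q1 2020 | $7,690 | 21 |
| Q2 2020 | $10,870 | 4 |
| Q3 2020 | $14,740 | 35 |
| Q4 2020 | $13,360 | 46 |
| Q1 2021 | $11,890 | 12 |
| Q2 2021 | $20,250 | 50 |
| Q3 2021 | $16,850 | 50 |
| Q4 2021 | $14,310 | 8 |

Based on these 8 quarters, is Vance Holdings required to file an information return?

Total gross payments to contractors: $7,690 + $10,870 + $14,740 + $13,360 + $11,890 + $20,250 + $16,850 + $14,310 = $109,960 (≤ $110,000).
Total number of payees: 21 + 4 + 35 + 46 + 12 + 50 + 50 + 8 = 226 (≤ 230).
The test is 'and': the rule requires both, and at least one is not exceeded.

No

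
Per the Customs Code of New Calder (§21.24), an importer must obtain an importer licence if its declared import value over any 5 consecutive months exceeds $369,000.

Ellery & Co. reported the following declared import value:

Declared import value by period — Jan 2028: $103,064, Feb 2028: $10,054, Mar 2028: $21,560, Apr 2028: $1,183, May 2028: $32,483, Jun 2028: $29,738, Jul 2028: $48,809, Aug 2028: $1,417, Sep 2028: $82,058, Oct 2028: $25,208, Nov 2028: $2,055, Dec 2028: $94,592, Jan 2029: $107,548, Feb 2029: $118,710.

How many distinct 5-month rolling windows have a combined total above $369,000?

Jan 2028–May 2028: $103,064 + $10,054 + $21,560 + $1,183 + $32,483 = $168,344 (under)
Feb 2028–Jun 2028: $10,054 + $21,560 + $1,183 + $32,483 + $29,738 = $95,018 (under)
Mar 2028–Jul 2028: $21,560 + $1,183 + $32,483 + $29,738 + $48,809 = $133,773 (under)
Apr 2028–Aug 2028: $1,183 + $32,483 + $29,738 + $48,809 + $1,417 = $113,630 (under)
May 2028–Sep 2028: $32,483 + $29,738 + $48,809 + $1,417 + $82,058 = $194,505 (under)
Jun 2028–Oct 2028: $29,738 + $48,809 + $1,417 + $82,058 + $25,208 = $187,230 (under)
Jul 2028–Nov 2028: $48,809 + $1,417 + $82,058 + $25,208 + $2,055 = $159,547 (under)
Aug 2028–Dec 2028: $1,417 + $82,058 + $25,208 + $2,055 + $94,592 = $205,330 (under)
Sep 2028–Jan 2029: $82,058 + $25,208 + $2,055 + $94,592 + $107,548 = $311,461 (under)
Oct 2028–Feb 2029: $25,208 + $2,055 + $94,592 + $107,548 + $118,710 = $348,113 (under)
0 windows exceed the threshold.

0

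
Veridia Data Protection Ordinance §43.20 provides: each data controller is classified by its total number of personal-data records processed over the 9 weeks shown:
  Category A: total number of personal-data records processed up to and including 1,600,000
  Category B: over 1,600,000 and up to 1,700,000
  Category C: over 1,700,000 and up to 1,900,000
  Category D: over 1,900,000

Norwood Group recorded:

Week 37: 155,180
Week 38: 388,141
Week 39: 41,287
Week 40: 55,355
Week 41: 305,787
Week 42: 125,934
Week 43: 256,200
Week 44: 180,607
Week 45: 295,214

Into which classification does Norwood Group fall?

Category C

Total number of personal-data records processed: 155,180 + 388,141 + 41,287 + 55,355 + 305,787 + 125,934 + 256,200 + 180,607 + 295,214 = 1,803,705.
1,700,000 < 1,803,705 ≤ 1,900,000, so Category C applies.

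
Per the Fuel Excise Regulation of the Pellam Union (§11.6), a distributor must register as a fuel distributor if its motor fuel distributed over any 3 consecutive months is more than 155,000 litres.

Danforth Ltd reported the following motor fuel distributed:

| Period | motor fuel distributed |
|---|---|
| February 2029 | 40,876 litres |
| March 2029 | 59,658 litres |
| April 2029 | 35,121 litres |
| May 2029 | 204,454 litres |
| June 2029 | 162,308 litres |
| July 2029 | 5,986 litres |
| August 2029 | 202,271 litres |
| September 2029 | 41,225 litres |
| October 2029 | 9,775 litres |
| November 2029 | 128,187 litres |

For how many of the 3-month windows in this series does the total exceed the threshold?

February 2029–April 2029: 40,876 litres + 59,658 litres + 35,121 litres = 135,655 litres (under)
March 2029–May 2029: 59,658 litres + 35,121 litres + 204,454 litres = 299,233 litres (over)
April 2029–June 2029: 35,121 litres + 204,454 litres + 162,308 litres = 401,883 litres (over)
May 2029–July 2029: 204,454 litres + 162,308 litres + 5,986 litres = 372,748 litres (over)
June 2029–August 2029: 162,308 litres + 5,986 litres + 202,271 litres = 370,565 litres (over)
July 2029–September 2029: 5,986 litres + 202,271 litres + 41,225 litres = 249,482 litres (over)
August 2029–October 2029: 202,271 litres + 41,225 litres + 9,775 litres = 253,271 litres (over)
September 2029–November 2029: 41,225 litres + 9,775 litres + 128,187 litres = 179,187 litres (over)
7 windows exceed the threshold.

7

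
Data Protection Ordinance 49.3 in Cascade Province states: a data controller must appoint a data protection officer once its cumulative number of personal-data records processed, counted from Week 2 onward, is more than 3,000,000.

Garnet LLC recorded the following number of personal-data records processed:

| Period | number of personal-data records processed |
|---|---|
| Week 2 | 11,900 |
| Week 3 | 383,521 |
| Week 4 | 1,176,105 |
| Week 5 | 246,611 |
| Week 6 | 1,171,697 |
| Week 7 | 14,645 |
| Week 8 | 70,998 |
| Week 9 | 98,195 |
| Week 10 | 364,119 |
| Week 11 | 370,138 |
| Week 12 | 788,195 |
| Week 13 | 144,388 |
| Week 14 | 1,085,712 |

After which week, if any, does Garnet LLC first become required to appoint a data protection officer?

Week 7

Through Week 2: 11,900
Through Week 3: 395,421
Through Week 4: 1,571,526
Through Week 5: 1,818,137
Through Week 6: 2,989,834
Through Week 7: 3,004,479 ← exceeds threshold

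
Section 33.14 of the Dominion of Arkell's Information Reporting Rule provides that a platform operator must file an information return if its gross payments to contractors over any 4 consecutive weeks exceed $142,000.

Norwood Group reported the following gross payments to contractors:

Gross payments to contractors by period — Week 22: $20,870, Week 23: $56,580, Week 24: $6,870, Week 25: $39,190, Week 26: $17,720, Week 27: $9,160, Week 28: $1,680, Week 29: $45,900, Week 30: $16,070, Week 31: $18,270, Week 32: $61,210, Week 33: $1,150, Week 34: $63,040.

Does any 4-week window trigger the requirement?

Week 22–Week 25: $20,870 + $56,580 + $6,870 + $39,190 = $123,510 (under)
Week 23–Week 26: $56,580 + $6,870 + $39,190 + $17,720 = $120,360 (under)
Week 24–Week 27: $6,870 + $39,190 + $17,720 + $9,160 = $72,940 (under)
Week 25–Week 28: $39,190 + $17,720 + $9,160 + $1,680 = $67,750 (under)
Week 26–Week 29: $17,720 + $9,160 + $1,680 + $45,900 = $74,460 (under)
Week 27–Week 30: $9,160 + $1,680 + $45,900 + $16,070 = $72,810 (under)
Week 28–Week 31: $1,680 + $45,900 + $16,070 + $18,270 = $81,920 (under)
Week 29–Week 32: $45,900 + $16,070 + $18,270 + $61,210 = $141,450 (under)
Week 30–Week 33: $16,070 + $18,270 + $61,210 + $1,150 = $96,700 (under)
Week 31–Week 34: $18,270 + $61,210 + $1,150 + $63,040 = $143,670 (over)
At least one window exceeds $142,000.

Yes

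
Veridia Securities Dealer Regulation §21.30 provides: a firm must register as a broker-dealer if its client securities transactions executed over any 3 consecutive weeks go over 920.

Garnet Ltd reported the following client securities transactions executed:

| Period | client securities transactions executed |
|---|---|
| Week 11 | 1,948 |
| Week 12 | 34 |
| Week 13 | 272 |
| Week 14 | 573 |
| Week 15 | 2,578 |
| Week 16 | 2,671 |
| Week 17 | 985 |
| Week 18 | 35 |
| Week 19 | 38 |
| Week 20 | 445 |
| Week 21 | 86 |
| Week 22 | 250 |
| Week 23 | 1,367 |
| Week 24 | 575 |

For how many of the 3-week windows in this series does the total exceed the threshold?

8

Week 11–Week 13: 1,948 + 34 + 272 = 2,254 (over)
Week 12–Week 14: 34 + 272 + 573 = 879 (under)
Week 13–Week 15: 272 + 573 + 2,578 = 3,423 (over)
Week 14–Week 16: 573 + 2,578 + 2,671 = 5,822 (over)
Week 15–Week 17: 2,578 + 2,671 + 985 = 6,234 (over)
Week 16–Week 18: 2,671 + 985 + 35 = 3,691 (over)
Week 17–Week 19: 985 + 35 + 38 = 1,058 (over)
Week 18–Week 20: 35 + 38 + 445 = 518 (under)
Week 19–Week 21: 38 + 445 + 86 = 569 (under)
Week 20–Week 22: 445 + 86 + 250 = 781 (under)
Week 21–Week 23: 86 + 250 + 1,367 = 1,703 (over)
Week 22–Week 24: 250 + 1,367 + 575 = 2,192 (over)
8 windows exceed the threshold.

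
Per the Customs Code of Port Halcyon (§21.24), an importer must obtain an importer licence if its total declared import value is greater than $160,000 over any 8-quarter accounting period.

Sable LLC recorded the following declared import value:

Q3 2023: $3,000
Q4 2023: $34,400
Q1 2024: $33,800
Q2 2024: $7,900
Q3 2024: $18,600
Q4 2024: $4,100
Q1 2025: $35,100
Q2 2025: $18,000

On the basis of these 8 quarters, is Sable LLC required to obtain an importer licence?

Total declared import value: $3,000 + $34,400 + $33,800 + $7,900 + $18,600 + $4,100 + $35,100 + $18,000 = $154,900.
$154,900 ≤ $160,000, so the threshold is not exceeded.

No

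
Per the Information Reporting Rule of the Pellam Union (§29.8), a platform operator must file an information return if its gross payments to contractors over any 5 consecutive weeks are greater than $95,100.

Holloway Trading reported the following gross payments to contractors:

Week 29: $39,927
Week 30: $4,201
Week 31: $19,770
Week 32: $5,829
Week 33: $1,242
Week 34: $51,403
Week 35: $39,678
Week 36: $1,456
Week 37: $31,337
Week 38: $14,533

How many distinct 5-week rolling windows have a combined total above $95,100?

4

Week 29–Week 33: $39,927 + $4,201 + $19,770 + $5,829 + $1,242 = $70,969 (under)
Week 30–Week 34: $4,201 + $19,770 + $5,829 + $1,242 + $51,403 = $82,445 (under)
Week 31–Week 35: $19,770 + $5,829 + $1,242 + $51,403 + $39,678 = $117,922 (over)
Week 32–Week 36: $5,829 + $1,242 + $51,403 + $39,678 + $1,456 = $99,608 (over)
Week 33–Week 37: $1,242 + $51,403 + $39,678 + $1,456 + $31,337 = $125,116 (over)
Week 34–Week 38: $51,403 + $39,678 + $1,456 + $31,337 + $14,533 = $138,407 (over)
4 windows exceed the threshold.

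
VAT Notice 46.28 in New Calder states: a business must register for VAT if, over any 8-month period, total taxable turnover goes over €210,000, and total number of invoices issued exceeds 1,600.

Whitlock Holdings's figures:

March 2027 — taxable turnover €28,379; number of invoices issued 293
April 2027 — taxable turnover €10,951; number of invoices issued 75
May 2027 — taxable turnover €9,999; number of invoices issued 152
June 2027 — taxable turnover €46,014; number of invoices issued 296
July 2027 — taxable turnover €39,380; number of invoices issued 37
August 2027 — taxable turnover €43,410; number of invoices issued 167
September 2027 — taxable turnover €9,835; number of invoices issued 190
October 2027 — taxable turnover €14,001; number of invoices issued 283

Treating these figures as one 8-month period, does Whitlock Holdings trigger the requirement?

No

Total taxable turnover: €28,379 + €10,951 + €9,999 + €46,014 + €39,380 + €43,410 + €9,835 + €14,001 = €201,969 (≤ €210,000).
Total number of invoices issued: 293 + 75 + 152 + 296 + 37 + 167 + 190 + 283 = 1,493 (≤ 1,600).
The test is 'and': the rule requires both, and at least one is not exceeded.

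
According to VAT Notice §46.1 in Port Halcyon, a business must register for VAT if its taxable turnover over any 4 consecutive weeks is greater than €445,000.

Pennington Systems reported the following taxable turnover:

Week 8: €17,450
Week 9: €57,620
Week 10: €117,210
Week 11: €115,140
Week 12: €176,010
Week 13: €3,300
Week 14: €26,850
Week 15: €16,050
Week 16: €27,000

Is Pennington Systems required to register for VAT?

Week 8–Week 11: €17,450 + €57,620 + €117,210 + €115,140 = €307,420 (under)
Week 9–Week 12: €57,620 + €117,210 + €115,140 + €176,010 = €465,980 (over)
Week 10–Week 13: €117,210 + €115,140 + €176,010 + €3,300 = €411,660 (under)
Week 11–Week 14: €115,140 + €176,010 + €3,300 + €26,850 = €321,300 (under)
Week 12–Week 15: €176,010 + €3,300 + €26,850 + €16,050 = €222,210 (under)
Week 13–Week 16: €3,300 + €26,850 + €16,050 + €27,000 = €73,200 (under)
At least one window exceeds €445,000.

Yes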